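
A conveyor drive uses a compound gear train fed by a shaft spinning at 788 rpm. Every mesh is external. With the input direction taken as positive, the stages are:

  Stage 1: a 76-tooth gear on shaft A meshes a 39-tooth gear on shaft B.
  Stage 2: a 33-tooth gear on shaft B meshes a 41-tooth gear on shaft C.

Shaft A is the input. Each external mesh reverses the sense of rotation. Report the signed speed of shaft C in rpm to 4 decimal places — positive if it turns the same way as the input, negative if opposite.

Stage 1 [76T→39T]: ω = 788.0000×76/39 = 1535.5897 rpm, dir flips to −; running = −1535.5897
Stage 2 [33T→41T]: ω = 1535.5897×33/41 = 1235.9625 rpm, dir flips to +; running = +1235.9625

+1235.9625 rpm (same as input, |ω| = 1235.9625 rpm)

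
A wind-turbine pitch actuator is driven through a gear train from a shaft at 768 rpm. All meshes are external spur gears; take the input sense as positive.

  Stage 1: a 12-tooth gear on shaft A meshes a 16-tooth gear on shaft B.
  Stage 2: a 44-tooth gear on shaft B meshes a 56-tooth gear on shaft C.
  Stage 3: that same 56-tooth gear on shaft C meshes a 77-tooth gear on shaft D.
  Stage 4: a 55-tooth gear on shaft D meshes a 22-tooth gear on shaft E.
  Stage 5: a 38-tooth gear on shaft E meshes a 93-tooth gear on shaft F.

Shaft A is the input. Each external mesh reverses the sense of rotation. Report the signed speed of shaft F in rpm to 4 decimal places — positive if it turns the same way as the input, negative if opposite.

Stage 1 [12T→16T]: ω = 768.0000×12/16 = 576.0000 rpm, dir flips to −; running = −576.0000
Stage 2 [44T→56T]: ω = 576.0000×44/56 = 452.5714 rpm, dir flips to +; running = +452.5714
Stage 3 [56T→77T]: ω = 452.5714×56/77 = 329.1429 rpm, dir flips to −; running = −329.1429
Stage 4 [55T→22T]: ω = 329.1429×55/22 = 822.8571 rpm, dir flips to +; running = +822.8571
Stage 5 [38T→93T]: ω = 822.8571×38/93 = 336.2212 rpm, dir flips to −; running = −336.2212

-336.2212 rpm (opposite to input, |ω| = 336.2212 rpm)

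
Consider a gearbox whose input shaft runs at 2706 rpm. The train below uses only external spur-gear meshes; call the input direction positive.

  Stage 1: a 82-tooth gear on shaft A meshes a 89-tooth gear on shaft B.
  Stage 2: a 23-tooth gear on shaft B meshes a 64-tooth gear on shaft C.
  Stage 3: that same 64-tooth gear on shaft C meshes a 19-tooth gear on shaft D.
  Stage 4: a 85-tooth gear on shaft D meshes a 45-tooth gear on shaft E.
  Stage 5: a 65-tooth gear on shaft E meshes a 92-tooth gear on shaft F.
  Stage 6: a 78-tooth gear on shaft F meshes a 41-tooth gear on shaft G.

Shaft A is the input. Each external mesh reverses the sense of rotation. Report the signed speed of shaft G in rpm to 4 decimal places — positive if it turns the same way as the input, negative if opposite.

+7662.4660 rpm (same as input, |ω| = 7662.4660 rpm)

Stage 1 [82T→89T]: ω = 2706.0000×82/89 = 2493.1685 rpm, dir flips to −; running = −2493.1685
Stage 2 [23T→64T]: ω = 2493.1685×23/64 = 895.9824 rpm, dir flips to +; running = +895.9824
Stage 3 [64T→19T]: ω = 895.9824×64/19 = 3018.0461 rpm, dir flips to −; running = −3018.0461
Stage 4 [85T→45T]: ω = 3018.0461×85/45 = 5700.7538 rpm, dir flips to +; running = +5700.7538
Stage 5 [65T→92T]: ω = 5700.7538×65/92 = 4027.7065 rpm, dir flips to −; running = −4027.7065
Stage 6 [78T→41T]: ω = 4027.7065×78/41 = 7662.4660 rpm, dir flips to +; running = +7662.4660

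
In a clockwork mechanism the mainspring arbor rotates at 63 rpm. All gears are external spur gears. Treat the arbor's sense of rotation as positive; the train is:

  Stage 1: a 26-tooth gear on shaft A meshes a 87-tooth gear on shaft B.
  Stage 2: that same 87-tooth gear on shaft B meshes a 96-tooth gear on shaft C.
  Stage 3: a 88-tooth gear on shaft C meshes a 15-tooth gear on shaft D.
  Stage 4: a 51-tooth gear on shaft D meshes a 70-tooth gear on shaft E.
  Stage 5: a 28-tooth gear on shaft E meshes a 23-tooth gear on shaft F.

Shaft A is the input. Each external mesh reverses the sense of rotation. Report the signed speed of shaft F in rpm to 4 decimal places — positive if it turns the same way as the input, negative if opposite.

-88.7843 rpm (opposite to input, |ω| = 88.7843 rpm)

Stage 1 [26T→87T]: ω = 63.0000×26/87 = 18.8276 rpm, dir flips to −; running = −18.8276
Stage 2 [87T→96T]: ω = 18.8276×87/96 = 17.0625 rpm, dir flips to +; running = +17.0625
Stage 3 [88T→15T]: ω = 17.0625×88/15 = 100.1000 rpm, dir flips to −; running = −100.1000
Stage 4 [51T→70T]: ω = 100.1000×51/70 = 72.9300 rpm, dir flips to +; running = +72.9300
Stage 5 [28T→23T]: ω = 72.9300×28/23 = 88.7843 rpm, dir flips to −; running = −88.7843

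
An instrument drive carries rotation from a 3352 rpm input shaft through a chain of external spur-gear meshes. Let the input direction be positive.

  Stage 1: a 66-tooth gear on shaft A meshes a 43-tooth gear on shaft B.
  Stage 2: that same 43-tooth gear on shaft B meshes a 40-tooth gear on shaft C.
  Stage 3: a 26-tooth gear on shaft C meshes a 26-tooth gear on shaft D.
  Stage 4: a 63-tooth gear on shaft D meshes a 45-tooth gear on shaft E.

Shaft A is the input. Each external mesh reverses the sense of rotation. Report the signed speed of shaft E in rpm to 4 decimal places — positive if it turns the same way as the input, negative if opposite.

Stage 1 [66T→43T]: ω = 3352.0000×66/43 = 5144.9302 rpm, dir flips to −; running = −5144.9302
Stage 2 [43T→40T]: ω = 5144.9302×43/40 = 5530.8000 rpm, dir flips to +; running = +5530.8000
Stage 3 [26T→26T]: ω = 5530.8000×26/26 = 5530.8000 rpm, dir flips to −; running = −5530.8000
Stage 4 [63T→45T]: ω = 5530.8000×63/45 = 7743.1200 rpm, dir flips to +; running = +7743.1200

+7743.1200 rpm (same as input, |ω| = 7743.1200 rpm)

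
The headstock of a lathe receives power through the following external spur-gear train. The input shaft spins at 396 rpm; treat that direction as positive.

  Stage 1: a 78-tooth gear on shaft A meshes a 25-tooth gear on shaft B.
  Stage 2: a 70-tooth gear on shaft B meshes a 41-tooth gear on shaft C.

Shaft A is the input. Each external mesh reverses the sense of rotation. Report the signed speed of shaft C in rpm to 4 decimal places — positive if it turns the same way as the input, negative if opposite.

Stage 1 [78T→25T]: ω = 396.0000×78/25 = 1235.5200 rpm, dir flips to −; running = −1235.5200
Stage 2 [70T→41T]: ω = 1235.5200×70/41 = 2109.4244 rpm, dir flips to +; running = +2109.4244

+2109.4244 rpm (same as input, |ω| = 2109.4244 rpm)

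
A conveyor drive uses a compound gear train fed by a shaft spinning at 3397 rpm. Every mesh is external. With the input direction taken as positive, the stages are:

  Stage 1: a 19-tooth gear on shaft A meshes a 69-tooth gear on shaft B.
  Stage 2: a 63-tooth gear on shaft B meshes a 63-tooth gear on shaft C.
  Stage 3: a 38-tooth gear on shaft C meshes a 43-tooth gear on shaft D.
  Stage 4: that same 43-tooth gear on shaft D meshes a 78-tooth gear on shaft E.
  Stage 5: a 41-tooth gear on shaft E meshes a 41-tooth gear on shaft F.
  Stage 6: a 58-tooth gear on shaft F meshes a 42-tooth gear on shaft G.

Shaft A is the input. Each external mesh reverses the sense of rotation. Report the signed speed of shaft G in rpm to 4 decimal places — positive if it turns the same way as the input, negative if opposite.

+629.3145 rpm (same as input, |ω| = 629.3145 rpm)

Stage 1 [19T→69T]: ω = 3397.0000×19/69 = 935.4058 rpm, dir flips to −; running = −935.4058
Stage 2 [63T→63T]: ω = 935.4058×63/63 = 935.4058 rpm, dir flips to +; running = +935.4058
Stage 3 [38T→43T]: ω = 935.4058×38/43 = 826.6377 rpm, dir flips to −; running = −826.6377
Stage 4 [43T→78T]: ω = 826.6377×43/78 = 455.7105 rpm, dir flips to +; running = +455.7105
Stage 5 [41T→41T]: ω = 455.7105×41/41 = 455.7105 rpm, dir flips to −; running = −455.7105
Stage 6 [58T→42T]: ω = 455.7105×58/42 = 629.3145 rpm, dir flips to +; running = +629.3145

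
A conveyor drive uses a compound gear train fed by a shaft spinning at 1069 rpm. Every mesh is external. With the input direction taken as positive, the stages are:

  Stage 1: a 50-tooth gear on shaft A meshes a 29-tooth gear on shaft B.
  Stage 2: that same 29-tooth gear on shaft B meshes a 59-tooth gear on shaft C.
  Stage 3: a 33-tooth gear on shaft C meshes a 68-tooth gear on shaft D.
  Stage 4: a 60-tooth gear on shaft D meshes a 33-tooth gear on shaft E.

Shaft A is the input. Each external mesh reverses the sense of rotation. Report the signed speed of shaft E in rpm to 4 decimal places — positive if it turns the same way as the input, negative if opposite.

+799.3519 rpm (same as input, |ω| = 799.3519 rpm)

Stage 1 [50T→29T]: ω = 1069.0000×50/29 = 1843.1034 rpm, dir flips to −; running = −1843.1034
Stage 2 [29T→59T]: ω = 1843.1034×29/59 = 905.9322 rpm, dir flips to +; running = +905.9322
Stage 3 [33T→68T]: ω = 905.9322×33/68 = 439.6436 rpm, dir flips to −; running = −439.6436
Stage 4 [60T→33T]: ω = 439.6436×60/33 = 799.3519 rpm, dir flips to +; running = +799.3519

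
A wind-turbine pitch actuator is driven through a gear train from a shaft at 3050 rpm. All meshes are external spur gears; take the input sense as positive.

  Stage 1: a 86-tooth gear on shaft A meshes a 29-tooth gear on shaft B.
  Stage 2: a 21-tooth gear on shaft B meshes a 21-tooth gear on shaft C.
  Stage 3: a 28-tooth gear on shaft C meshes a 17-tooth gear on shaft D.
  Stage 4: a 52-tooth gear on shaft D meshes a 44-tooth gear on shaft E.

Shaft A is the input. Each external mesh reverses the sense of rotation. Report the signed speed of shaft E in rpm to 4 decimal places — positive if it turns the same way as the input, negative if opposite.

Stage 1 [86T→29T]: ω = 3050.0000×86/29 = 9044.8276 rpm, dir flips to −; running = −9044.8276
Stage 2 [21T→21T]: ω = 9044.8276×21/21 = 9044.8276 rpm, dir flips to +; running = +9044.8276
Stage 3 [28T→17T]: ω = 9044.8276×28/17 = 14897.3631 rpm, dir flips to −; running = −14897.3631
Stage 4 [52T→44T]: ω = 14897.3631×52/44 = 17605.9746 rpm, dir flips to +; running = +17605.9746

+17605.9746 rpm (same as input, |ω| = 17605.9746 rpm)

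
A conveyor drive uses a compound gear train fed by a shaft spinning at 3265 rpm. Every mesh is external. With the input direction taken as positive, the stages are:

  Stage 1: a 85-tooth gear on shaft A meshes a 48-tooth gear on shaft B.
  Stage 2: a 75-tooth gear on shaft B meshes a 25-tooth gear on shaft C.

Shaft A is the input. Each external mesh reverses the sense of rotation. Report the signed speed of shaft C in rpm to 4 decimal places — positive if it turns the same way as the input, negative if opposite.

+17345.3125 rpm (same as input, |ω| = 17345.3125 rpm)

Stage 1 [85T→48T]: ω = 3265.0000×85/48 = 5781.7708 rpm, dir flips to −; running = −5781.7708
Stage 2 [75T→25T]: ω = 5781.7708×75/25 = 17345.3125 rpm, dir flips to +; running = +17345.3125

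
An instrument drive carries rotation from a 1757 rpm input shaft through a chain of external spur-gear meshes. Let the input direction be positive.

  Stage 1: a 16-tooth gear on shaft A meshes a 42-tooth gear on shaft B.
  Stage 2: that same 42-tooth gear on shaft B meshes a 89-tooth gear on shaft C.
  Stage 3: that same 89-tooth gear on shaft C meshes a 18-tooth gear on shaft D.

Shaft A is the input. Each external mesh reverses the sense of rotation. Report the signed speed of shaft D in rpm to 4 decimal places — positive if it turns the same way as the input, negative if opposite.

-1561.7778 rpm (opposite to input, |ω| = 1561.7778 rpm)

Stage 1 [16T→42T]: ω = 1757.0000×16/42 = 669.3333 rpm, dir flips to −; running = −669.3333
Stage 2 [42T→89T]: ω = 669.3333×42/89 = 315.8652 rpm, dir flips to +; running = +315.8652
Stage 3 [89T→18T]: ω = 315.8652×89/18 = 1561.7778 rpm, dir flips to −; running = −1561.7778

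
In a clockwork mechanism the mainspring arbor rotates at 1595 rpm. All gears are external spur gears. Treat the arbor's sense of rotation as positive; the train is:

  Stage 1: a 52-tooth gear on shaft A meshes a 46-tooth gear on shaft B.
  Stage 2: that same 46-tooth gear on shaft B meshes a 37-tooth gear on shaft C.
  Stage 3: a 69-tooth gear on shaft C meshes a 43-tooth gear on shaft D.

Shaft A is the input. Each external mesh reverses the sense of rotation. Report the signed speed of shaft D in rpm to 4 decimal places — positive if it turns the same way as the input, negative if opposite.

Stage 1 [52T→46T]: ω = 1595.0000×52/46 = 1803.0435 rpm, dir flips to −; running = −1803.0435
Stage 2 [46T→37T]: ω = 1803.0435×46/37 = 2241.6216 rpm, dir flips to +; running = +2241.6216
Stage 3 [69T→43T]: ω = 2241.6216×69/43 = 3597.0207 rpm, dir flips to −; running = −3597.0207

-3597.0207 rpm (opposite to input, |ω| = 3597.0207 rpm)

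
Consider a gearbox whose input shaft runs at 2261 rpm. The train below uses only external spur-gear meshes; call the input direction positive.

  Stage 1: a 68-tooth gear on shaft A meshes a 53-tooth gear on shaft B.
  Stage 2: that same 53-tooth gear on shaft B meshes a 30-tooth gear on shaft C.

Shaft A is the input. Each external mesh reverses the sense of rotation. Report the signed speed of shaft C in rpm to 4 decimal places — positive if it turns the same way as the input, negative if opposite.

Stage 1 [68T→53T]: ω = 2261.0000×68/53 = 2900.9057 rpm, dir flips to −; running = −2900.9057
Stage 2 [53T→30T]: ω = 2900.9057×53/30 = 5124.9333 rpm, dir flips to +; running = +5124.9333

+5124.9333 rpm (same as input, |ω| = 5124.9333 rpm)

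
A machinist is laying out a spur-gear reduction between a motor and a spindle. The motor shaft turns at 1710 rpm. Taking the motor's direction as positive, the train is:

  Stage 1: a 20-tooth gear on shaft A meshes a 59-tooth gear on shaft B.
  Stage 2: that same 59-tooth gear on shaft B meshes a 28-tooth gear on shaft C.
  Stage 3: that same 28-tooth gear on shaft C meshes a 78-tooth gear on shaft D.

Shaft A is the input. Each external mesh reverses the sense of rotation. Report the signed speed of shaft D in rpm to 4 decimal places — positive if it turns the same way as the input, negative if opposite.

Stage 1 [20T→59T]: ω = 1710.0000×20/59 = 579.6610 rpm, dir flips to −; running = −579.6610
Stage 2 [59T→28T]: ω = 579.6610×59/28 = 1221.4286 rpm, dir flips to +; running = +1221.4286
Stage 3 [28T→78T]: ω = 1221.4286×28/78 = 438.4615 rpm, dir flips to −; running = −438.4615

-438.4615 rpm (opposite to input, |ω| = 438.4615 rpm)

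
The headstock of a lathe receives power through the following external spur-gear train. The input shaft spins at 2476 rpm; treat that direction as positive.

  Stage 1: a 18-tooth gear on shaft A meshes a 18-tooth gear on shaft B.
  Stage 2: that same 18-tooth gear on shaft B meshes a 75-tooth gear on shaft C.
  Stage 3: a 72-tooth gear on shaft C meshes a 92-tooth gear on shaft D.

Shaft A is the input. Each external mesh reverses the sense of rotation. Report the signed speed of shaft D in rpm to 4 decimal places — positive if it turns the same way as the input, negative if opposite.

Stage 1 [18T→18T]: ω = 2476.0000×18/18 = 2476.0000 rpm, dir flips to −; running = −2476.0000
Stage 2 [18T→75T]: ω = 2476.0000×18/75 = 594.2400 rpm, dir flips to +; running = +594.2400
Stage 3 [72T→92T]: ω = 594.2400×72/92 = 465.0574 rpm, dir flips to −; running = −465.0574

-465.0574 rpm (opposite to input, |ω| = 465.0574 rpm)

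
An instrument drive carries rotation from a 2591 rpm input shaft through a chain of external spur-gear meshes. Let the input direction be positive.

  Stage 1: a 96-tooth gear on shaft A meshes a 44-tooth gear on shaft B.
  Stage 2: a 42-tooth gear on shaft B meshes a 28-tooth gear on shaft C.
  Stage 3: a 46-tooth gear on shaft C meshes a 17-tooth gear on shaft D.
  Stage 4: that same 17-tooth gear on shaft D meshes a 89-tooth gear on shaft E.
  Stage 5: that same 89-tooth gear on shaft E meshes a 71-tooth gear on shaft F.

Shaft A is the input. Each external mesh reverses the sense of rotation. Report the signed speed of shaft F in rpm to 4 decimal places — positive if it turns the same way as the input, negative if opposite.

-5493.8489 rpm (opposite to input, |ω| = 5493.8489 rpm)

Stage 1 [96T→44T]: ω = 2591.0000×96/44 = 5653.0909 rpm, dir flips to −; running = −5653.0909
Stage 2 [42T→28T]: ω = 5653.0909×42/28 = 8479.6364 rpm, dir flips to +; running = +8479.6364
Stage 3 [46T→17T]: ω = 8479.6364×46/17 = 22944.8984 rpm, dir flips to −; running = −22944.8984
Stage 4 [17T→89T]: ω = 22944.8984×17/89 = 4382.7334 rpm, dir flips to +; running = +4382.7334
Stage 5 [89T→71T]: ω = 4382.7334×89/71 = 5493.8489 rpm, dir flips to −; running = −5493.8489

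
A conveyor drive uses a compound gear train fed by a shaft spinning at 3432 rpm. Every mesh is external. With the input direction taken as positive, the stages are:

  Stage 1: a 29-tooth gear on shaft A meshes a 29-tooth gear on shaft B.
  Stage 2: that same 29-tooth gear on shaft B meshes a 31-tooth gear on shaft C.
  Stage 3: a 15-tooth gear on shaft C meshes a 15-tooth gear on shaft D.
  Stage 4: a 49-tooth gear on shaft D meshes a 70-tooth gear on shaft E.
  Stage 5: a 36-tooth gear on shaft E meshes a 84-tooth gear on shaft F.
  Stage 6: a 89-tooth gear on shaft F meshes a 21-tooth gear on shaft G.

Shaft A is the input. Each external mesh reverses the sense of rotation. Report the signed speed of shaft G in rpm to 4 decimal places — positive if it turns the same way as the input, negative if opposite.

+4082.0240 rpm (same as input, |ω| = 4082.0240 rpm)

Stage 1 [29T→29T]: ω = 3432.0000×29/29 = 3432.0000 rpm, dir flips to −; running = −3432.0000
Stage 2 [29T→31T]: ω = 3432.0000×29/31 = 3210.5806 rpm, dir flips to +; running = +3210.5806
Stage 3 [15T→15T]: ω = 3210.5806×15/15 = 3210.5806 rpm, dir flips to −; running = −3210.5806
Stage 4 [49T→70T]: ω = 3210.5806×49/70 = 2247.4065 rpm, dir flips to +; running = +2247.4065
Stage 5 [36T→84T]: ω = 2247.4065×36/84 = 963.1742 rpm, dir flips to −; running = −963.1742
Stage 6 [89T→21T]: ω = 963.1742×89/21 = 4082.0240 rpm, dir flips to +; running = +4082.0240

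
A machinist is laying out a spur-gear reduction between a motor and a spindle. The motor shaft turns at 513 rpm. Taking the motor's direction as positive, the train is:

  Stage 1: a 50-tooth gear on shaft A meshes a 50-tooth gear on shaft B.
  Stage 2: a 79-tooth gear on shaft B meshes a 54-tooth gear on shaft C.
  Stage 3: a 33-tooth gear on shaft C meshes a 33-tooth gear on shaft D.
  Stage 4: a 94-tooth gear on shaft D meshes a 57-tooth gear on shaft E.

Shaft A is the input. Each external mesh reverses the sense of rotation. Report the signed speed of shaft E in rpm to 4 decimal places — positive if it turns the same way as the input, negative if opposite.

+1237.6667 rpm (same as input, |ω| = 1237.6667 rpm)

Stage 1 [50T→50T]: ω = 513.0000×50/50 = 513.0000 rpm, dir flips to −; running = −513.0000
Stage 2 [79T→54T]: ω = 513.0000×79/54 = 750.5000 rpm, dir flips to +; running = +750.5000
Stage 3 [33T→33T]: ω = 750.5000×33/33 = 750.5000 rpm, dir flips to −; running = −750.5000
Stage 4 [94T→57T]: ω = 750.5000×94/57 = 1237.6667 rpm, dir flips to +; running = +1237.6667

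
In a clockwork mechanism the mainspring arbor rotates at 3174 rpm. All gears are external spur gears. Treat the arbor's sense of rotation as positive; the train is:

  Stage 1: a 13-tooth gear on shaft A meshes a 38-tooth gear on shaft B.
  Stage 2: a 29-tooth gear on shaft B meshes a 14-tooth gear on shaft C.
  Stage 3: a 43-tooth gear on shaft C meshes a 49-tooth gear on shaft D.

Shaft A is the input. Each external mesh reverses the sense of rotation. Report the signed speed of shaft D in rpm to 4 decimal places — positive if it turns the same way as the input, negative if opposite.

-1973.8267 rpm (opposite to input, |ω| = 1973.8267 rpm)

Stage 1 [13T→38T]: ω = 3174.0000×13/38 = 1085.8421 rpm, dir flips to −; running = −1085.8421
Stage 2 [29T→14T]: ω = 1085.8421×29/14 = 2249.2444 rpm, dir flips to +; running = +2249.2444
Stage 3 [43T→49T]: ω = 2249.2444×43/49 = 1973.8267 rpm, dir flips to −; running = −1973.8267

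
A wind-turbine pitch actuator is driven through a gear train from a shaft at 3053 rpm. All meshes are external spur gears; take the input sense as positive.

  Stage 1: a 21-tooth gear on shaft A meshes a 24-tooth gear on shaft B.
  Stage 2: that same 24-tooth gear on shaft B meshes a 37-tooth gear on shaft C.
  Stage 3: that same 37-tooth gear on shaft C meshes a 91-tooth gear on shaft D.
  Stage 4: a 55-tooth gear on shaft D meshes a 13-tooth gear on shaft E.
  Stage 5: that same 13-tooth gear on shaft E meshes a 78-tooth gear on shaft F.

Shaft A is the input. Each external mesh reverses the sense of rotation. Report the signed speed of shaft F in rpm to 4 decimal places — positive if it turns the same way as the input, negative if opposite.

Stage 1 [21T→24T]: ω = 3053.0000×21/24 = 2671.3750 rpm, dir flips to −; running = −2671.3750
Stage 2 [24T→37T]: ω = 2671.3750×24/37 = 1732.7838 rpm, dir flips to +; running = +1732.7838
Stage 3 [37T→91T]: ω = 1732.7838×37/91 = 704.5385 rpm, dir flips to −; running = −704.5385
Stage 4 [55T→13T]: ω = 704.5385×55/13 = 2980.7396 rpm, dir flips to +; running = +2980.7396
Stage 5 [13T→78T]: ω = 2980.7396×13/78 = 496.7899 rpm, dir flips to −; running = −496.7899

-496.7899 rpm (opposite to input, |ω| = 496.7899 rpm)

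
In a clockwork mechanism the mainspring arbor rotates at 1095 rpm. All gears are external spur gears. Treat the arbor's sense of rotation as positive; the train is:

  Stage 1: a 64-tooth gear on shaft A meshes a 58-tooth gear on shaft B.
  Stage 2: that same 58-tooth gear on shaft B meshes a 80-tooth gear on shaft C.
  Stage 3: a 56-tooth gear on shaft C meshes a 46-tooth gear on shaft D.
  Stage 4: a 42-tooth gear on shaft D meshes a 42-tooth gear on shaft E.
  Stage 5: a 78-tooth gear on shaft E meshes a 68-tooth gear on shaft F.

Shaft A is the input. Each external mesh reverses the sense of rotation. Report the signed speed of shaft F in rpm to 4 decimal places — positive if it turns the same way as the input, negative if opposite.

-1223.2634 rpm (opposite to input, |ω| = 1223.2634 rpm)

Stage 1 [64T→58T]: ω = 1095.0000×64/58 = 1208.2759 rpm, dir flips to −; running = −1208.2759
Stage 2 [58T→80T]: ω = 1208.2759×58/80 = 876.0000 rpm, dir flips to +; running = +876.0000
Stage 3 [56T→46T]: ω = 876.0000×56/46 = 1066.4348 rpm, dir flips to −; running = −1066.4348
Stage 4 [42T→42T]: ω = 1066.4348×42/42 = 1066.4348 rpm, dir flips to +; running = +1066.4348
Stage 5 [78T→68T]: ω = 1066.4348×78/68 = 1223.2634 rpm, dir flips to −; running = −1223.2634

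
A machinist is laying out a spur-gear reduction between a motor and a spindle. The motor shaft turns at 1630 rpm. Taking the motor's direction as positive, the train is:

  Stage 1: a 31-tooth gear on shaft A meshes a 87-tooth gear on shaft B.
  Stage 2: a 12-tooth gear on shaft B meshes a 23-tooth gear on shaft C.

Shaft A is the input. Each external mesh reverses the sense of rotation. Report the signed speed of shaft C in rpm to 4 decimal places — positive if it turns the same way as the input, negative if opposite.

+303.0285 rpm (same as input, |ω| = 303.0285 rpm)

Stage 1 [31T→87T]: ω = 1630.0000×31/87 = 580.8046 rpm, dir flips to −; running = −580.8046
Stage 2 [12T→23T]: ω = 580.8046×12/23 = 303.0285 rpm, dir flips to +; running = +303.0285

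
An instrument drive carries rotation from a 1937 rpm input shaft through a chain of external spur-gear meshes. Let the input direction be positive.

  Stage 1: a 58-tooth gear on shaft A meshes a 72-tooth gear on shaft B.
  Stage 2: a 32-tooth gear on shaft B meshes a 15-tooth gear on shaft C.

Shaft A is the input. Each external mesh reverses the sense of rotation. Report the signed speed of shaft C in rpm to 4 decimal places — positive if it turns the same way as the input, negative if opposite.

+3328.7704 rpm (same as input, |ω| = 3328.7704 rpm)

Stage 1 [58T→72T]: ω = 1937.0000×58/72 = 1560.3611 rpm, dir flips to −; running = −1560.3611
Stage 2 [32T→15T]: ω = 1560.3611×32/15 = 3328.7704 rpm, dir flips to +; running = +3328.7704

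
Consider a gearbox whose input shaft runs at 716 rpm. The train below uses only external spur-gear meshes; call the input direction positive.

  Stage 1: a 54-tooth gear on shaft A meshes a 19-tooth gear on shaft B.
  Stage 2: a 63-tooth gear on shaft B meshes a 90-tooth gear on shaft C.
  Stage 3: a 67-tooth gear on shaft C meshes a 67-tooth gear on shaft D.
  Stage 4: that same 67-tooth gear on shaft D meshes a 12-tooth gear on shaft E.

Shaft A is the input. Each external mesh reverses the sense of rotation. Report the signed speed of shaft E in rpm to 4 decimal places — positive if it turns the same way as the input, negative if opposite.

Stage 1 [54T→19T]: ω = 716.0000×54/19 = 2034.9474 rpm, dir flips to −; running = −2034.9474
Stage 2 [63T→90T]: ω = 2034.9474×63/90 = 1424.4632 rpm, dir flips to +; running = +1424.4632
Stage 3 [67T→67T]: ω = 1424.4632×67/67 = 1424.4632 rpm, dir flips to −; running = −1424.4632
Stage 4 [67T→12T]: ω = 1424.4632×67/12 = 7953.2526 rpm, dir flips to +; running = +7953.2526

+7953.2526 rpm (same as input, |ω| = 7953.2526 rpm)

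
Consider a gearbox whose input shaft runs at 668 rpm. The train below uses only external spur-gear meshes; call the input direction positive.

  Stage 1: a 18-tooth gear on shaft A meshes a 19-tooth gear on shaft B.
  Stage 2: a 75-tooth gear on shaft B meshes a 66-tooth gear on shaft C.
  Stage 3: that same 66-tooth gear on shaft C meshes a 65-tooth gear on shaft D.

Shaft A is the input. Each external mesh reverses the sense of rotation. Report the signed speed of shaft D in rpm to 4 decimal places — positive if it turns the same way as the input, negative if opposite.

Stage 1 [18T→19T]: ω = 668.0000×18/19 = 632.8421 rpm, dir flips to −; running = −632.8421
Stage 2 [75T→66T]: ω = 632.8421×75/66 = 719.1388 rpm, dir flips to +; running = +719.1388
Stage 3 [66T→65T]: ω = 719.1388×66/65 = 730.2024 rpm, dir flips to −; running = −730.2024

-730.2024 rpm (opposite to input, |ω| = 730.2024 rpm)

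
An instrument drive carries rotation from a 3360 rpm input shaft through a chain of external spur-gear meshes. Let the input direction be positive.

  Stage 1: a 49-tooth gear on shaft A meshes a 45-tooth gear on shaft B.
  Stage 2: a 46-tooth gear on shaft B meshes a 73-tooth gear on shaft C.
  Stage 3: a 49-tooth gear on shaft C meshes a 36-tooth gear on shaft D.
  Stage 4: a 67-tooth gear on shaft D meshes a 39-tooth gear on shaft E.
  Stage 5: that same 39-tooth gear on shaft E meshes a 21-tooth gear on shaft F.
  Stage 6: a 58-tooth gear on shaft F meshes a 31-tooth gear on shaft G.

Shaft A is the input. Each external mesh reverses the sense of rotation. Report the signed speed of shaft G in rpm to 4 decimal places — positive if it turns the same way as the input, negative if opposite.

+18731.5278 rpm (same as input, |ω| = 18731.5278 rpm)

Stage 1 [49T→45T]: ω = 3360.0000×49/45 = 3658.6667 rpm, dir flips to −; running = −3658.6667
Stage 2 [46T→73T]: ω = 3658.6667×46/73 = 2305.4612 rpm, dir flips to +; running = +2305.4612
Stage 3 [49T→36T]: ω = 2305.4612×49/36 = 3137.9888 rpm, dir flips to −; running = −3137.9888
Stage 4 [67T→39T]: ω = 3137.9888×67/39 = 5390.9039 rpm, dir flips to +; running = +5390.9039
Stage 5 [39T→21T]: ω = 5390.9039×39/21 = 10011.6787 rpm, dir flips to −; running = −10011.6787
Stage 6 [58T→31T]: ω = 10011.6787×58/31 = 18731.5278 rpm, dir flips to +; running = +18731.5278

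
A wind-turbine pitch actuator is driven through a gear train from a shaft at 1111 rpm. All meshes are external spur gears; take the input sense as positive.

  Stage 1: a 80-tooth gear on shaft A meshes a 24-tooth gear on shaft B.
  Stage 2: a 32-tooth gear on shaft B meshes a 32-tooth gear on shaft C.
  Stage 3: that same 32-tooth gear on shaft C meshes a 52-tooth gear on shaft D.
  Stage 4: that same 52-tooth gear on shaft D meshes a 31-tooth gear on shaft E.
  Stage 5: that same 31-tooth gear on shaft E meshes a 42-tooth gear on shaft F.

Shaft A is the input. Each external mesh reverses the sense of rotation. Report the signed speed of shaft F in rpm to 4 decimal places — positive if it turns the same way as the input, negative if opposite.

Stage 1 [80T→24T]: ω = 1111.0000×80/24 = 3703.3333 rpm, dir flips to −; running = −3703.3333
Stage 2 [32T→32T]: ω = 3703.3333×32/32 = 3703.3333 rpm, dir flips to +; running = +3703.3333
Stage 3 [32T→52T]: ω = 3703.3333×32/52 = 2278.9744 rpm, dir flips to −; running = −2278.9744
Stage 4 [52T→31T]: ω = 2278.9744×52/31 = 3822.7957 rpm, dir flips to +; running = +3822.7957
Stage 5 [31T→42T]: ω = 3822.7957×31/42 = 2821.5873 rpm, dir flips to −; running = −2821.5873

-2821.5873 rpm (opposite to input, |ω| = 2821.5873 rpm)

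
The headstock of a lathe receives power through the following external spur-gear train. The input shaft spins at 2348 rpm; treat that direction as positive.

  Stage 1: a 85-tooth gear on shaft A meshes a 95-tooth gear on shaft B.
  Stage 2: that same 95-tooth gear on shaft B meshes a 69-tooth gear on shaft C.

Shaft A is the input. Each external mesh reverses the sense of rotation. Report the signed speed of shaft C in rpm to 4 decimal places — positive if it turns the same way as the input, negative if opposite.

Stage 1 [85T→95T]: ω = 2348.0000×85/95 = 2100.8421 rpm, dir flips to −; running = −2100.8421
Stage 2 [95T→69T]: ω = 2100.8421×95/69 = 2892.4638 rpm, dir flips to +; running = +2892.4638

+2892.4638 rpm (same as input, |ω| = 2892.4638 rpm)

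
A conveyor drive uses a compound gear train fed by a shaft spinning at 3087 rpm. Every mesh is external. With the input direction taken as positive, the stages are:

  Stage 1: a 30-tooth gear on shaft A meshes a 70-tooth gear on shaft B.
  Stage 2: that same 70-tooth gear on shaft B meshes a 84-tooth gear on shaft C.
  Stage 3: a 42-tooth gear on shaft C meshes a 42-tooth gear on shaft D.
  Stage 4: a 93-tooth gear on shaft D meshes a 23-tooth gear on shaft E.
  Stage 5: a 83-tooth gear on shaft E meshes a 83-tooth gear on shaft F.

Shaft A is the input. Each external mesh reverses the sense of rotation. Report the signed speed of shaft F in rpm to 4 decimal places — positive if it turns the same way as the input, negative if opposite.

-4457.9348 rpm (opposite to input, |ω| = 4457.9348 rpm)

Stage 1 [30T→70T]: ω = 3087.0000×30/70 = 1323.0000 rpm, dir flips to −; running = −1323.0000
Stage 2 [70T→84T]: ω = 1323.0000×70/84 = 1102.5000 rpm, dir flips to +; running = +1102.5000
Stage 3 [42T→42T]: ω = 1102.5000×42/42 = 1102.5000 rpm, dir flips to −; running = −1102.5000
Stage 4 [93T→23T]: ω = 1102.5000×93/23 = 4457.9348 rpm, dir flips to +; running = +4457.9348
Stage 5 [83T→83T]: ω = 4457.9348×83/83 = 4457.9348 rpm, dir flips to −; running = −4457.9348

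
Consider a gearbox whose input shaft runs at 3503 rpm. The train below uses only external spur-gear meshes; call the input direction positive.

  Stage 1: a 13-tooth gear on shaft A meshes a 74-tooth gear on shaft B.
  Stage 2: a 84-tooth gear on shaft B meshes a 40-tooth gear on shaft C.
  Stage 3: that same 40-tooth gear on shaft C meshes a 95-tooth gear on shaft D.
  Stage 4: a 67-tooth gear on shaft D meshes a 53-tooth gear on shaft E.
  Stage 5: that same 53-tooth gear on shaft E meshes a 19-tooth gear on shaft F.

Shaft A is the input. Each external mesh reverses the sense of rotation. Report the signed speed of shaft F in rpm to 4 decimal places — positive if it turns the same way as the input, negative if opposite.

-1918.7953 rpm (opposite to input, |ω| = 1918.7953 rpm)

Stage 1 [13T→74T]: ω = 3503.0000×13/74 = 615.3919 rpm, dir flips to −; running = −615.3919
Stage 2 [84T→40T]: ω = 615.3919×84/40 = 1292.3230 rpm, dir flips to +; running = +1292.3230
Stage 3 [40T→95T]: ω = 1292.3230×40/95 = 544.1360 rpm, dir flips to −; running = −544.1360
Stage 4 [67T→53T]: ω = 544.1360×67/53 = 687.8700 rpm, dir flips to +; running = +687.8700
Stage 5 [53T→19T]: ω = 687.8700×53/19 = 1918.7953 rpm, dir flips to −; running = −1918.7953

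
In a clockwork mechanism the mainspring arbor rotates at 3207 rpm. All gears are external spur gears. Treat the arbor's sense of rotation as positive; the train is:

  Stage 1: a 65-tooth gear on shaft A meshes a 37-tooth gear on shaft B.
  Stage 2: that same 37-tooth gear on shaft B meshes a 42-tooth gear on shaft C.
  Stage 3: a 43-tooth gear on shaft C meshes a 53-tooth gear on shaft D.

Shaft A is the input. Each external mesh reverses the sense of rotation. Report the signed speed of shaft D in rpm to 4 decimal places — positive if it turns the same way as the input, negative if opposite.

-4026.7588 rpm (opposite to input, |ω| = 4026.7588 rpm)

Stage 1 [65T→37T]: ω = 3207.0000×65/37 = 5633.9189 rpm, dir flips to −; running = −5633.9189
Stage 2 [37T→42T]: ω = 5633.9189×37/42 = 4963.2143 rpm, dir flips to +; running = +4963.2143
Stage 3 [43T→53T]: ω = 4963.2143×43/53 = 4026.7588 rpm, dir flips to −; running = −4026.7588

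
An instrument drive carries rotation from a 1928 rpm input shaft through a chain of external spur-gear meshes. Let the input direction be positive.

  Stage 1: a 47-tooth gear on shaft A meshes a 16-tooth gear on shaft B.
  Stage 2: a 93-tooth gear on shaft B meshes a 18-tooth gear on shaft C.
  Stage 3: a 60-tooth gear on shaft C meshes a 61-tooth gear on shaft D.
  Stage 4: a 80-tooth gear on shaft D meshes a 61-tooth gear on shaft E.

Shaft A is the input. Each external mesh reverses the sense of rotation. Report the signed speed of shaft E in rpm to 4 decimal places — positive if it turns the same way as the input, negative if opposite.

+37746.5198 rpm (same as input, |ω| = 37746.5198 rpm)

Stage 1 [47T→16T]: ω = 1928.0000×47/16 = 5663.5000 rpm, dir flips to −; running = −5663.5000
Stage 2 [93T→18T]: ω = 5663.5000×93/18 = 29261.4167 rpm, dir flips to +; running = +29261.4167
Stage 3 [60T→61T]: ω = 29261.4167×60/61 = 28781.7213 rpm, dir flips to −; running = −28781.7213
Stage 4 [80T→61T]: ω = 28781.7213×80/61 = 37746.5198 rpm, dir flips to +; running = +37746.5198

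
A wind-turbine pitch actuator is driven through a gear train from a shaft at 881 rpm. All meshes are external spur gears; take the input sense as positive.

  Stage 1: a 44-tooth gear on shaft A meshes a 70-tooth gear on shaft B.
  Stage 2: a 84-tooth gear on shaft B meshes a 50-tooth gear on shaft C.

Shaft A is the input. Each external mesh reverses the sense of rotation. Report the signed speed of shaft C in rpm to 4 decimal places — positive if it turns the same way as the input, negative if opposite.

Stage 1 [44T→70T]: ω = 881.0000×44/70 = 553.7714 rpm, dir flips to −; running = −553.7714
Stage 2 [84T→50T]: ω = 553.7714×84/50 = 930.3360 rpm, dir flips to +; running = +930.3360

+930.3360 rpm (same as input, |ω| = 930.3360 rpm)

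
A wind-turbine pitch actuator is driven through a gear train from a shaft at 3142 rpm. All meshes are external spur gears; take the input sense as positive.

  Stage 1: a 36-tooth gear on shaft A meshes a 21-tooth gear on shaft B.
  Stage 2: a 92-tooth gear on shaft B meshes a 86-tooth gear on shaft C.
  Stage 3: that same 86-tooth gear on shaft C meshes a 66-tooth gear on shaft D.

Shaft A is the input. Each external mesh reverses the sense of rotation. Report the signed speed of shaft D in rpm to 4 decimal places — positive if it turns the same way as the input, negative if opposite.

Stage 1 [36T→21T]: ω = 3142.0000×36/21 = 5386.2857 rpm, dir flips to −; running = −5386.2857
Stage 2 [92T→86T]: ω = 5386.2857×92/86 = 5762.0731 rpm, dir flips to +; running = +5762.0731
Stage 3 [86T→66T]: ω = 5762.0731×86/66 = 7508.1558 rpm, dir flips to −; running = −7508.1558

-7508.1558 rpm (opposite to input, |ω| = 7508.1558 rpm)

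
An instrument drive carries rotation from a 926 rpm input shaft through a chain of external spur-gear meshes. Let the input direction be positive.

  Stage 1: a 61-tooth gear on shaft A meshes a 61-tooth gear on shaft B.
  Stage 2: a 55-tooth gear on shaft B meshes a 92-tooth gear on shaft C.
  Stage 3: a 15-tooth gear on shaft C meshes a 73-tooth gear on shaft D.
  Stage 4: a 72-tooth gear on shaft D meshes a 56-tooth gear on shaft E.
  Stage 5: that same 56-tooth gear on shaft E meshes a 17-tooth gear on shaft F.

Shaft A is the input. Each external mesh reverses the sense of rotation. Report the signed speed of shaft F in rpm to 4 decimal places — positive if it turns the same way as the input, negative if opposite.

Stage 1 [61T→61T]: ω = 926.0000×61/61 = 926.0000 rpm, dir flips to −; running = −926.0000
Stage 2 [55T→92T]: ω = 926.0000×55/92 = 553.5870 rpm, dir flips to +; running = +553.5870
Stage 3 [15T→73T]: ω = 553.5870×15/73 = 113.7507 rpm, dir flips to −; running = −113.7507
Stage 4 [72T→56T]: ω = 113.7507×72/56 = 146.2510 rpm, dir flips to +; running = +146.2510
Stage 5 [56T→17T]: ω = 146.2510×56/17 = 481.7679 rpm, dir flips to −; running = −481.7679

-481.7679 rpm (opposite to input, |ω| = 481.7679 rpm)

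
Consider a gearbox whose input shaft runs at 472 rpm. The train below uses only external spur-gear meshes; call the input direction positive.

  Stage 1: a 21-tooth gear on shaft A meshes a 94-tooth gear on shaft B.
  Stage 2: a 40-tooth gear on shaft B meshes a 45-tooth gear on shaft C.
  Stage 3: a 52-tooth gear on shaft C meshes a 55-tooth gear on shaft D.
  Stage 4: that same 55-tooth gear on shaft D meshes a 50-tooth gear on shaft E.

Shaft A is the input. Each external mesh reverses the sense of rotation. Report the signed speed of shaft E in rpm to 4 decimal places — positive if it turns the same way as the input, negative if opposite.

+97.4797 rpm (same as input, |ω| = 97.4797 rpm)

Stage 1 [21T→94T]: ω = 472.0000×21/94 = 105.4468 rpm, dir flips to −; running = −105.4468
Stage 2 [40T→45T]: ω = 105.4468×40/45 = 93.7305 rpm, dir flips to +; running = +93.7305
Stage 3 [52T→55T]: ω = 93.7305×52/55 = 88.6179 rpm, dir flips to −; running = −88.6179
Stage 4 [55T→50T]: ω = 88.6179×55/50 = 97.4797 rpm, dir flips to +; running = +97.4797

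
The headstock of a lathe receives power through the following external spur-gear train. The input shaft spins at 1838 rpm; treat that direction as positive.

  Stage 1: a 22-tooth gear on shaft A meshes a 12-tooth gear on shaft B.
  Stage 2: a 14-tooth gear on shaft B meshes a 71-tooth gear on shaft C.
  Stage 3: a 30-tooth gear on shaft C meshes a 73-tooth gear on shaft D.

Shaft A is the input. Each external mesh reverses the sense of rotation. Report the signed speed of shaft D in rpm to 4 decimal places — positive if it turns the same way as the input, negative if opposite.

-273.0581 rpm (opposite to input, |ω| = 273.0581 rpm)

Stage 1 [22T→12T]: ω = 1838.0000×22/12 = 3369.6667 rpm, dir flips to −; running = −3369.6667
Stage 2 [14T→71T]: ω = 3369.6667×14/71 = 664.4413 rpm, dir flips to +; running = +664.4413
Stage 3 [30T→73T]: ω = 664.4413×30/73 = 273.0581 rpm, dir flips to −; running = −273.0581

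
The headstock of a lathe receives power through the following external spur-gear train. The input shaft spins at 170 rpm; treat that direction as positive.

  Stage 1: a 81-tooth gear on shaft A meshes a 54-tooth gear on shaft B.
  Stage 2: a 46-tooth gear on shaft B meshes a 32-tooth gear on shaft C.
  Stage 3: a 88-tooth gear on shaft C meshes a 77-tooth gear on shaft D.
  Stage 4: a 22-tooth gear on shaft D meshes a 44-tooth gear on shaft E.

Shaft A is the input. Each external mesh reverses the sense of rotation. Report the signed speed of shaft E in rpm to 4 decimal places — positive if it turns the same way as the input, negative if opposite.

+209.4643 rpm (same as input, |ω| = 209.4643 rpm)

Stage 1 [81T→54T]: ω = 170.0000×81/54 = 255.0000 rpm, dir flips to −; running = −255.0000
Stage 2 [46T→32T]: ω = 255.0000×46/32 = 366.5625 rpm, dir flips to +; running = +366.5625
Stage 3 [88T→77T]: ω = 366.5625×88/77 = 418.9286 rpm, dir flips to −; running = −418.9286
Stage 4 [22T→44T]: ω = 418.9286×22/44 = 209.4643 rpm, dir flips to +; running = +209.4643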